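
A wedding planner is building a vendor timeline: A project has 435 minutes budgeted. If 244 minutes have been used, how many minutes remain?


Total budget: 435 minutes
Time used: 244 minutes
Remaining: 435 - 244 = 191 minutes
Percent used: 56.1%
Percent remaining: 43.9%

191


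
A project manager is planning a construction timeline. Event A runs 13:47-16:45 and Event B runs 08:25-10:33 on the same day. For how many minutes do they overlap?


Interval A: [827, 1005] minutes from midnight
Interval B: [505, 633] minutes from midnight
Overlap start = max(827, 505) = 827
Overlap end = min(1005, 633) = 633
End <= start, so the intervals do not overlap: 0 minutes

0


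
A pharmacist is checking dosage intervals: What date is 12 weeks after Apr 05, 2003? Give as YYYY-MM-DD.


Start: 2003-04-05
Weeks to add: 12
Convert to days: 12 x 7 = 84 days
Add 84 days to 2003-04-05
Result: 2003-06-28

2003-06-28


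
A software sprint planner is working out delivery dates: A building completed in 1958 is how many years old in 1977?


Birth year: 1958
Current year: 1977
Age = current year - birth year
Age = 1977 - 1958 = 19

19


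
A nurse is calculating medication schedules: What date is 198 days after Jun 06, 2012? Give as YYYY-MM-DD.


Start: 2012-06-06
Adding 198 days
Days remaining in June: 24
After June: 174 days still to add
July 2012: 31 days, 143 remaining
August 2012: 31 days, 112 remaining
September 2012: 30 days, 82 remaining
October 2012: 31 days, 51 remaining
Result: 2012-12-21

2012-12-21


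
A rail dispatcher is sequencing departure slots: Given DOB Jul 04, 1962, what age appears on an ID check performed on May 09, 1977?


Birth: 1962-07-04
Reference: 1977-05-09
Year difference: 1977 - 1962 = 15
Has birthday (07-04) occurred by 05-09? No
Birthday not yet reached this year -> subtract 1
Age in full years: 14

14


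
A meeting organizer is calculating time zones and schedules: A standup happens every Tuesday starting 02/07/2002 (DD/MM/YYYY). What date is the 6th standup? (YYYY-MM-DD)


First occurrence: 2002-07-02 (occurrence 1)
Each occurrence is 7 days after the previous.
Occurrence 6 is 5 weeks after the first.
5 weeks = 35 days
2002-07-02 + 35 days = 2002-08-06

2002-08-06


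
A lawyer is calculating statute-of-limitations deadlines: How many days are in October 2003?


Month: October
Year: 2003
October is a 31-day month
Total: 31 days

31


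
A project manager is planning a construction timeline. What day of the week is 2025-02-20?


Date: 2025-02-20
January 1, 2025 is a Wednesday
Day of year: 51
Offset from Jan 1: 50 days
50 mod 7 = 1
Result: Thursday

Thursday


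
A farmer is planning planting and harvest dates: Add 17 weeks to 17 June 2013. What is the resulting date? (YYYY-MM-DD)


Start: 2013-06-17
Weeks to add: 17
Convert to days: 17 x 7 = 119 days
Add 119 days to 2013-06-17
Result: 2013-10-14

2013-10-14


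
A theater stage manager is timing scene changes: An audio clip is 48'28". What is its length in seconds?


Minutes: 48
Seconds: 28
Convert minutes to seconds: 48 x 60 = 2880
Add remaining seconds: 2880 + 28 = 2908

2908


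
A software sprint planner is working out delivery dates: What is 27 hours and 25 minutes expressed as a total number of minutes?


Hours: 27
Minutes: 25
Convert hours to minutes: 27 x 60 = 1620
Add remaining minutes: 1620 + 25 = 1645

1645


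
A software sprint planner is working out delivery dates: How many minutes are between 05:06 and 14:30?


Start time: 05:06 = 306 minutes from midnight
End time: 14:30 = 870 minutes from midnight
Difference: 870 - 306 = 564 minutes
That is 9 hours and 24 minutes

564


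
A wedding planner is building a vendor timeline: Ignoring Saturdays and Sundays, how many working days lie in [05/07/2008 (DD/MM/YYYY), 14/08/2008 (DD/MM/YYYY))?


Start: 2008-07-05 (Saturday)
End (exclusive): 2008-08-14 (Thursday)
Total calendar days: 40
Full weeks: 40 // 7 = 5 -> 25 weekdays
Remaining 5 days starting on Saturday:
  Sat(-), Sun(-), Mon(w), Tue(w), Wed(w) -> 3 weekdays
Total business days: 25 + 3 = 28

28


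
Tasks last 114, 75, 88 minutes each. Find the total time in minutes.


Durations: 114, 75, 88
Running sum: 114
+ 75 = 189
+ 88 = 277
Total duration: 277 minutes
That is 4 hours and 37 minutes

277


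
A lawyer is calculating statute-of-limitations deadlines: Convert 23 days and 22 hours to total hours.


Days: 23
Extra hours: 22
Hours per day: 24
Days to hours: 23 x 24 = 552
Total: 552 + 22 = 574

574


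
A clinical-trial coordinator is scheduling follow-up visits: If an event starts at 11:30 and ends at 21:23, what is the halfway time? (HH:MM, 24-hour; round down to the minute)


Start time: 11:30 = 690 minutes from midnight
End time: 21:23 = 1283 minutes from midnight
Sum: 690 + 1283 = 1973
Midpoint: 1973 / 2 = 986 minutes
Convert: 986 / 60 = 16 hours, 26 minutes
Result: 16:26

16:26


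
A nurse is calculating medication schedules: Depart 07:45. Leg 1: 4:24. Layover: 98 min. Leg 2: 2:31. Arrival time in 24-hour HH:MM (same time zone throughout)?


Depart: 07:45
Leg 1: +264 min -> 12:09
Layover: +98 min -> 13:47
Leg 2: +151 min -> 16:18
Total travel: 513 minutes = 8h 33m
Arrival: 16:18

16:18


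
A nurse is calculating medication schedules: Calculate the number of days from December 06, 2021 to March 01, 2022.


Start date: 2021-12-06
End date: 2022-03-01
Dec 2021: +26 days
Jan 2022: +31 days
Feb 2022: +28 days
Total: 85 days

85


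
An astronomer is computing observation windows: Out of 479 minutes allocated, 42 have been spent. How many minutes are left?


Total budget: 479 minutes
Time used: 42 minutes
Remaining: 479 - 42 = 437 minutes
Percent used: 8.8%
Percent remaining: 91.2%

437


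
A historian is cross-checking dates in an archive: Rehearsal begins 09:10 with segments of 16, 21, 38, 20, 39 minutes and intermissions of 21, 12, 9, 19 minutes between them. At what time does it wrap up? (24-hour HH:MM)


Start: 09:10 = 550 min from midnight
  after task 1 (16 min): 09:26
  after break (21 min): 09:47
  after task 2 (21 min): 10:08
  after break (12 min): 10:20
  after task 3 (38 min): 10:58
  after break (9 min): 11:07
  after task 4 (20 min): 11:27
  after break (19 min): 11:46
  after task 5 (39 min): 12:25
Total elapsed: 195 minutes
End time: 12:25

12:25


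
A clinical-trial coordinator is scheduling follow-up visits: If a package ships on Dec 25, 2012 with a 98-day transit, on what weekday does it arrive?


Start: 2012-12-25 (Tuesday)
Step 1 - find target date: add 98 days
  2012-12-25 + 98 days = 2013-04-02
Step 2 - day of week:
  98 mod 7 = 0
  Tuesday + 0 days -> Tuesday
Result: Tuesday (2013-04-02)

Tuesday


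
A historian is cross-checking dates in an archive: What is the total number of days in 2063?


Year: 2063
Check leap year rules:
Divisible by 4? No
2063 is not a leap year
Days: 365

365


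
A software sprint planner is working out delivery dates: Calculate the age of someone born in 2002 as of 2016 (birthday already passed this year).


Birth year: 2002
Current year: 2016
Age = current year - birth year
Age = 2016 - 2002 = 14

14


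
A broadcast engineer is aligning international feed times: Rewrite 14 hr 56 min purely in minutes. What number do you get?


Hours: 14
Extra minutes: 56
Minutes per hour: 60
Hours to minutes: 14 x 60 = 840
Total: 840 + 56 = 896

896


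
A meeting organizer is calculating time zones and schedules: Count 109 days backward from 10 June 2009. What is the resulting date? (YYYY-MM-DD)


Start: 2009-06-10
Subtracting 109 days
Days already passed in June: 10
After going back through June: 99 more days to subtract
May 2009: 31 days, 68 remaining
April 2009: 30 days, 38 remaining
March 2009: 31 days, 7 remaining
February 2009 has 28 days, need 7
Result: 2009-02-21

2009-02-21


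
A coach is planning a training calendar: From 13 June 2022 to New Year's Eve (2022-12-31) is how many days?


Start: June 13, 2022
End: December 31, 2022
Days left in June: 17
July: 31
August: 31
September: 30
October: 31
... plus remaining months
Sum of remaining months: 184
Total: 17 + 184 = 201

201


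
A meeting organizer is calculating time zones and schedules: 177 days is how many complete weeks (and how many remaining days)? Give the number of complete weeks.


Total days: 177
Days per week: 7
Division: 177 / 7 = 25 remainder 2
Complete weeks: 25
Remaining days: 2

25


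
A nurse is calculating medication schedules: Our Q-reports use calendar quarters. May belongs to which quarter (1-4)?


Month: May (month 5)
Q1: January-March (months 1-3)
Q2: April-June (months 4-6)
Q3: July-September (months 7-9)
Q4: October-December (months 10-12)
Month 5 falls in Q2

2


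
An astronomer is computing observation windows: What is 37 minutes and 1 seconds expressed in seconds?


Minutes: 37
Extra seconds: 1
Seconds per minute: 60
Minutes to seconds: 37 x 60 = 2220
Total: 2220 + 1 = 2221

2221


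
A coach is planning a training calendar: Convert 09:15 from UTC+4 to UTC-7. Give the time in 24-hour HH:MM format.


Local time: 09:15 at UTC+4 (offset 4h)
Target zone: UTC-7 (offset -7h)
Difference: -7 - (4) = -11 hours
Calculation: 9 + (-11) = -2
Wraparound: (-2) mod 24 = 22
Result: 22:15

22:15


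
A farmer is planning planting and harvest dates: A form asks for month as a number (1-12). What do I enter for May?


Calendar month order:
4. April
5. May <--
6. June
May is month number 5

5


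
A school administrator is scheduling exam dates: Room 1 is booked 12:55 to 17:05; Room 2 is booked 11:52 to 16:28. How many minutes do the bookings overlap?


Interval A: [775, 1025] minutes from midnight
Interval B: [712, 988] minutes from midnight
Overlap start = max(775, 712) = 775
Overlap end = min(1025, 988) = 988
Overlap = 988 - 775 = 213 minutes

213


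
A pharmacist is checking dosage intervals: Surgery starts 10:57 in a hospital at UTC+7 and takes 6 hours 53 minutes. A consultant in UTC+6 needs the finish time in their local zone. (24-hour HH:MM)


Start: 10:57 in UTC+7
Step 1 - add duration:
  minutes: 57 + 53 = 110 (carry 1h)
  hours: 10 + 6 + 1 = 17
  end in UTC+7: 17:50
Step 2 - convert UTC+7 -> UTC+6:
  offset difference: 6 - (7) = -1 hours
  17 + (-1) = 16 -> mod 24 = 16
Result: 16:50 in UTC+6

16:50


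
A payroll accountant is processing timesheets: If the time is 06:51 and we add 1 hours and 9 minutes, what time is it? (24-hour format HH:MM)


Start time: 06:51
Adding: 1 hours 9 minutes
Minutes: 51 + 9 = 60
Minute overflow: 60 >= 60, so carry 1 hour, minutes = 0
Hours: 6 + 1 + 1 = 8
Result: 08:00

08:00


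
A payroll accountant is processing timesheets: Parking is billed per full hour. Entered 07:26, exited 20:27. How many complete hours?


Start: 07:26
End: 20:27
Hour difference: 20 - 7 = 13 hours
Minute difference: 27 - 26 = 1 minutes
Total minutes: 781
Complete hours: 781 / 60 = 13 (remainder 1)

13


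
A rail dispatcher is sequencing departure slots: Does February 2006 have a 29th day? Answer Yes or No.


Year: 2006
Divisible by 4? 2006 / 4 = 501.5 -> No
Not divisible by 4, so NOT a leap year

No


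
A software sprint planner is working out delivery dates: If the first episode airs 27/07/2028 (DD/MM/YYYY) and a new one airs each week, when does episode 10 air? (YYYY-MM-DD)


First occurrence: 2028-07-27 (occurrence 1)
Each occurrence is 7 days after the previous.
Occurrence 10 is 9 weeks after the first.
9 weeks = 63 days
2028-07-27 + 63 days = 2028-09-28

2028-09-28


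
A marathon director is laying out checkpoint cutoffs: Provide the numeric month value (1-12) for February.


Calendar month order:
1. January
2. February <--
3. March
February is month number 2

2


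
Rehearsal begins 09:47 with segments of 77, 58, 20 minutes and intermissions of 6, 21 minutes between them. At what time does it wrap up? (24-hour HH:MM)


Start: 09:47 = 587 min from midnight
  after task 1 (77 min): 11:04
  after break (6 min): 11:10
  after task 2 (58 min): 12:08
  after break (21 min): 12:29
  after task 3 (20 min): 12:49
Total elapsed: 182 minutes
End time: 12:49

12:49


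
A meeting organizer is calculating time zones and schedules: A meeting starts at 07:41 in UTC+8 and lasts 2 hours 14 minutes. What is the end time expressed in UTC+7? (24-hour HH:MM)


Start: 07:41 in UTC+8
Step 1 - add duration:
  minutes: 41 + 14 = 55
  hours: 7 + 2 + 0 = 9
  end in UTC+8: 09:55
Step 2 - convert UTC+8 -> UTC+7:
  offset difference: 7 - (8) = -1 hours
  9 + (-1) = 8 -> mod 24 = 8
Result: 08:55 in UTC+7

08:55


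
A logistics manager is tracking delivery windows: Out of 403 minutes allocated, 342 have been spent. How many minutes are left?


Total budget: 403 minutes
Time used: 342 minutes
Remaining: 403 - 342 = 61 minutes
Percent used: 84.9%
Percent remaining: 15.1%

61


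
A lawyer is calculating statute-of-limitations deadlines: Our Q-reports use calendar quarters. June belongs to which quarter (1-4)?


Month: June (month 6)
Q1: January-March (months 1-3)
Q2: April-June (months 4-6)
Q3: July-September (months 7-9)
Q4: October-December (months 10-12)
Month 6 falls in Q2

2


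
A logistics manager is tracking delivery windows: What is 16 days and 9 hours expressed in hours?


Days: 16
Extra hours: 9
Hours per day: 24
Days to hours: 16 x 24 = 384
Total: 384 + 9 = 393

393


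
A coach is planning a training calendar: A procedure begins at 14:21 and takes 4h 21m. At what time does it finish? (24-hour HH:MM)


Start time: 14:21
Adding: 4 hours 21 minutes
Minutes: 21 + 21 = 42
Hours: 14 + 4 + 0 = 18
Result: 18:42

18:42


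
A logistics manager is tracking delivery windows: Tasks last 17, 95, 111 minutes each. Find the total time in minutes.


Durations: 17, 95, 111
Running sum: 17
+ 95 = 112
+ 111 = 223
Total duration: 223 minutes
That is 3 hours and 43 minutes

223


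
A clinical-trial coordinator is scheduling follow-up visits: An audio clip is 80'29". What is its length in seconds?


Minutes: 80
Seconds: 29
Convert minutes to seconds: 80 x 60 = 4800
Add remaining seconds: 4800 + 29 = 4829

4829


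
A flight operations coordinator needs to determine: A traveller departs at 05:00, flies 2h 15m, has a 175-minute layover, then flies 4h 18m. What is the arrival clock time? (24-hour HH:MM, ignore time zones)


Depart: 05:00
Leg 1: +135 min -> 07:15
Layover: +175 min -> 10:10
Leg 2: +258 min -> 14:28
Total travel: 568 minutes = 9h 28m
Arrival: 14:28

14:28


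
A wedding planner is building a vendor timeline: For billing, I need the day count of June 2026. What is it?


Month: June
Year: 2026
June is a 30-day month
Total: 30 days

30


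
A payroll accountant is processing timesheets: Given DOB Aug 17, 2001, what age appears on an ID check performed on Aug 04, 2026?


Birth: 2001-08-17
Reference: 2026-08-04
Year difference: 2026 - 2001 = 25
Has birthday (08-17) occurred by 08-04? No
Birthday not yet reached this year -> subtract 1
Age in full years: 24

24


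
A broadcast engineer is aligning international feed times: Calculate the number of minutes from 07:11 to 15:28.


Start time: 07:11 = 431 minutes from midnight
End time: 15:28 = 928 minutes from midnight
Difference: 928 - 431 = 497 minutes
That is 8 hours and 17 minutes

497


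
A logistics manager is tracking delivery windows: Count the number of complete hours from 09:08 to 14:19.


Start: 09:08
End: 14:19
Hour difference: 14 - 9 = 5 hours
Minute difference: 19 - 8 = 11 minutes
Total minutes: 311
Complete hours: 311 / 60 = 5 (remainder 11)

5


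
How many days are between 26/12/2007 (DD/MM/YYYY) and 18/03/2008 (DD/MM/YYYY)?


Start date: 2007-12-26
End date: 2008-03-18
Dec 2007: +6 days
Jan 2008: +31 days
Feb 2008: +29 days
Mar 2008: +17 days
Total: 83 days

83


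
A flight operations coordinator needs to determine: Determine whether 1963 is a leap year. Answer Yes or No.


Year: 1963
Divisible by 4? 1963 / 4 = 490.75 -> No
Not divisible by 4, so NOT a leap year

No


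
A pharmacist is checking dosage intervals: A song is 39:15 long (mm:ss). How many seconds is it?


Minutes: 39
Extra seconds: 15
Seconds per minute: 60
Minutes to seconds: 39 x 60 = 2340
Total: 2340 + 15 = 2355

2355


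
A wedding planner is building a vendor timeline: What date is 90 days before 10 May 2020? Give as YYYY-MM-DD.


Start: 2020-05-10
Subtracting 90 days
Days already passed in May: 10
After going back through May: 80 more days to subtract
April 2020: 30 days, 50 remaining
March 2020: 31 days, 19 remaining
February 2020 has 29 days, need 19
Result: 2020-02-10

2020-02-10


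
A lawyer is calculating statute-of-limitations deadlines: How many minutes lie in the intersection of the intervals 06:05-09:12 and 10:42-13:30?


Interval A: [365, 552] minutes from midnight
Interval B: [642, 810] minutes from midnight
Overlap start = max(365, 642) = 642
Overlap end = min(552, 810) = 552
End <= start, so the intervals do not overlap: 0 minutes

0


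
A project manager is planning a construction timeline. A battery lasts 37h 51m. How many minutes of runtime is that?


Hours: 37
Extra minutes: 51
Minutes per hour: 60
Hours to minutes: 37 x 60 = 2220
Total: 2220 + 51 = 2271

2271


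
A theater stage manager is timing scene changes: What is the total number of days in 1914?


Year: 1914
Check leap year rules:
Divisible by 4? No
1914 is not a leap year
Days: 365

365


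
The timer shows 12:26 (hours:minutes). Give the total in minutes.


Hours: 12
Minutes: 26
Convert hours to minutes: 12 x 60 = 720
Add remaining minutes: 720 + 26 = 746

746


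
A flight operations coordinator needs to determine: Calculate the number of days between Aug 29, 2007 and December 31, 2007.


Start: August 29, 2007
End: December 31, 2007
Days left in August: 2
September: 30
October: 31
November: 30
December: 31
Sum of remaining months: 122
Total: 2 + 122 = 124

124


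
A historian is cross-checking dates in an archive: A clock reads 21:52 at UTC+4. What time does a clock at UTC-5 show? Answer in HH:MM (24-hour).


Local time: 21:52 at UTC+4 (offset 4h)
Target zone: UTC-5 (offset -5h)
Difference: -5 - (4) = -9 hours
Calculation: 21 + (-9) = 12
Result: 12:52

12:52


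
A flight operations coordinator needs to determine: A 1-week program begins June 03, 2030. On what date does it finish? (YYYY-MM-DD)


Start: 2030-06-03
Weeks to add: 1
Convert to days: 1 x 7 = 7 days
Add 7 days to 2030-06-03
Result: 2030-06-10

2030-06-10


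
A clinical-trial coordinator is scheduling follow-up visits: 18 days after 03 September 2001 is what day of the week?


Start: 2001-09-03 (Monday)
Step 1 - find target date: add 18 days
  2001-09-03 + 18 days = 2001-09-21
Step 2 - day of week:
  18 mod 7 = 4
  Monday + 4 days -> Friday
Result: Friday (2001-09-21)

Friday


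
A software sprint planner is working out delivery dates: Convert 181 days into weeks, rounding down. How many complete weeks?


Total days: 181
Days per week: 7
Division: 181 / 7 = 25 remainder 6
Complete weeks: 25
Remaining days: 6

25


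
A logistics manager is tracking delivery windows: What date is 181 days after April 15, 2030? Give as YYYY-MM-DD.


Start: 2030-04-15
Adding 181 days
Days remaining in April: 15
After April: 166 days still to add
May 2030: 31 days, 135 remaining
June 2030: 30 days, 105 remaining
July 2030: 31 days, 74 remaining
August 2030: 31 days, 43 remaining
Result: 2030-10-13

2030-10-13


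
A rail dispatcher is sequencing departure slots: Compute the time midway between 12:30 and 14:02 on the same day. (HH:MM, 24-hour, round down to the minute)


Start time: 12:30 = 750 minutes from midnight
End time: 14:02 = 842 minutes from midnight
Sum: 750 + 842 = 1592
Midpoint: 1592 / 2 = 796 minutes
Convert: 796 / 60 = 13 hours, 16 minutes
Result: 13:16

13:16


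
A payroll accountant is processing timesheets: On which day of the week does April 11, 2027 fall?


Date: 2027-04-11
January 1, 2027 is a Friday
Day of year: 101
Offset from Jan 1: 100 days
100 mod 7 = 2
Result: Sunday

Sunday


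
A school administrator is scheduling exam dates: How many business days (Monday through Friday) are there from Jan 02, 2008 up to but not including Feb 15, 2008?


Start: 2008-01-02 (Wednesday)
End (exclusive): 2008-02-15 (Friday)
Total calendar days: 44
Full weeks: 44 // 7 = 6 -> 30 weekdays
Remaining 2 days starting on Wednesday:
  Wed(w), Thu(w) -> 2 weekdays
Total business days: 30 + 2 = 32

32


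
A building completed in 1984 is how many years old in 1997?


Birth year: 1984
Current year: 1997
Age = current year - birth year
Age = 1997 - 1984 = 13

13


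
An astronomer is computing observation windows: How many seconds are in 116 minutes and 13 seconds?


Minutes: 116
Extra seconds: 13
Seconds per minute: 60
Minutes to seconds: 116 x 60 = 6960
Total: 6960 + 13 = 6973

6973


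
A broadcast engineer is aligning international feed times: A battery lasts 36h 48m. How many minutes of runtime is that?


Hours: 36
Extra minutes: 48
Minutes per hour: 60
Hours to minutes: 36 x 60 = 2160
Total: 2160 + 48 = 2208

2208


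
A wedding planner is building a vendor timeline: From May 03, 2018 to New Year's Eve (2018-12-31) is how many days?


Start: May 03, 2018
End: December 31, 2018
Days left in May: 28
June: 30
July: 31
August: 31
September: 30
... plus remaining months
Sum of remaining months: 214
Total: 28 + 214 = 242

242


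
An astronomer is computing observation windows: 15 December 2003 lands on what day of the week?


Date: 2003-12-15
January 1, 2003 is a Wednesday
Day of year: 349
Offset from Jan 1: 348 days
348 mod 7 = 5
Result: Monday

Monday


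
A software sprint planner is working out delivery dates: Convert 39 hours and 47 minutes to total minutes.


Hours: 39
Minutes: 47
Convert hours to minutes: 39 x 60 = 2340
Add remaining minutes: 2340 + 47 = 2387

2387


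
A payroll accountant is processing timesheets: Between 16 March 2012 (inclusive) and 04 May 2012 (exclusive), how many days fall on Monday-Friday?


Start: 2012-03-16 (Friday)
End (exclusive): 2012-05-04 (Friday)
Total calendar days: 49
Full weeks: 49 // 7 = 7 -> 35 weekdays
Remaining 0 days starting on Friday:
Total business days: 35 + 0 = 35

35


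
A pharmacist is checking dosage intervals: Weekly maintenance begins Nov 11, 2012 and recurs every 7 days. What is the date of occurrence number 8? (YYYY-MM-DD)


First occurrence: 2012-11-11 (occurrence 1)
Each occurrence is 7 days after the previous.
Occurrence 8 is 7 weeks after the first.
7 weeks = 49 days
2012-11-11 + 49 days = 2012-12-30

2012-12-30


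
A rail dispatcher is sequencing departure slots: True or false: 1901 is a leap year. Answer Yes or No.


Year: 1901
Divisible by 4? 1901 / 4 = 475.25 -> No
Not divisible by 4, so NOT a leap year

No


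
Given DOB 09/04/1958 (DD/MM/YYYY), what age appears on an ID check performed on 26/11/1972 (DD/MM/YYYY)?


Birth: 1958-04-09
Reference: 1972-11-26
Year difference: 1972 - 1958 = 14
Has birthday (04-09) occurred by 11-26? Yes
Age in full years: 14

14


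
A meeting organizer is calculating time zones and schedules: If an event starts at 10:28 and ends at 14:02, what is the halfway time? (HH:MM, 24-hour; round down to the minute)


Start time: 10:28 = 628 minutes from midnight
End time: 14:02 = 842 minutes from midnight
Sum: 628 + 842 = 1470
Midpoint: 1470 / 2 = 735 minutes
Convert: 735 / 60 = 12 hours, 15 minutes
Result: 12:15

12:15


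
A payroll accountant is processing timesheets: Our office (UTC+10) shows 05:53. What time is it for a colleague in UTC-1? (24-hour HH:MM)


Local time: 05:53 at UTC+10 (offset 10h)
Target zone: UTC-1 (offset -1h)
Difference: -1 - (10) = -11 hours
Calculation: 5 + (-11) = -6
Wraparound: (-6) mod 24 = 18
Result: 18:53

18:53


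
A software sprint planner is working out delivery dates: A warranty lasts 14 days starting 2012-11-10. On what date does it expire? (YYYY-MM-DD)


Start: 2012-11-10
Adding 14 days
Days remaining in November: 20
Result: 2012-11-24

2012-11-24


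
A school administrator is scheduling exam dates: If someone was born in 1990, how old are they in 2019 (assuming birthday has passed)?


Birth year: 1990
Current year: 2019
Age = current year - birth year
Age = 2019 - 1990 = 29

29


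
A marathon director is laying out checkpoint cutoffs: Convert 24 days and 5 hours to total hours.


Days: 24
Extra hours: 5
Hours per day: 24
Days to hours: 24 x 24 = 576
Total: 576 + 5 = 581

581


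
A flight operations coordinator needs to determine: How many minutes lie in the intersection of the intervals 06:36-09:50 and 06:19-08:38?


Interval A: [396, 590] minutes from midnight
Interval B: [379, 518] minutes from midnight
Overlap start = max(396, 379) = 396
Overlap end = min(590, 518) = 518
Overlap = 518 - 396 = 122 minutes

122


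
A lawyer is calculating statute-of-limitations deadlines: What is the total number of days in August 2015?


Month: August
Year: 2015
August is a 31-day month
Total: 31 days

31


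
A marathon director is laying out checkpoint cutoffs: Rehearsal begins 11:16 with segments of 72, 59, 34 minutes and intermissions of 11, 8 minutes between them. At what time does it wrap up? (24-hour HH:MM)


Start: 11:16 = 676 min from midnight
  after task 1 (72 min): 12:28
  after break (11 min): 12:39
  after task 2 (59 min): 13:38
  after break (8 min): 13:46
  after task 3 (34 min): 14:20
Total elapsed: 184 minutes
End time: 14:20

14:20


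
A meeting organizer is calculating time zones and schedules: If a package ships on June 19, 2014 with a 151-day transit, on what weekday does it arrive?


Start: 2014-06-19 (Thursday)
Step 1 - find target date: add 151 days
  2014-06-19 + 151 days = 2014-11-17
Step 2 - day of week:
  151 mod 7 = 4
  Thursday + 4 days -> Monday
Result: Monday (2014-11-17)

Monday


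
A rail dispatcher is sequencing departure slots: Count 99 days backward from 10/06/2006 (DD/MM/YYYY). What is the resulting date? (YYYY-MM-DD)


Start: 2006-06-10
Subtracting 99 days
Days already passed in June: 10
After going back through June: 89 more days to subtract
May 2006: 31 days, 58 remaining
April 2006: 30 days, 28 remaining
March 2006 has 31 days, need 28
Result: 2006-03-03

2006-03-03


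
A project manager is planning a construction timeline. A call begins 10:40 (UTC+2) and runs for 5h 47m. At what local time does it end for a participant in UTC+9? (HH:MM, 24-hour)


Start: 10:40 in UTC+2
Step 1 - add duration:
  minutes: 40 + 47 = 87 (carry 1h)
  hours: 10 + 5 + 1 = 16
  end in UTC+2: 16:27
Step 2 - convert UTC+2 -> UTC+9:
  offset difference: 9 - (2) = 7 hours
  16 + (7) = 23 -> mod 24 = 23
Result: 23:27 in UTC+9

23:27


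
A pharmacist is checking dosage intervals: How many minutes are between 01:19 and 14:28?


Start time: 01:19 = 79 minutes from midnight
End time: 14:28 = 868 minutes from midnight
Difference: 868 - 79 = 789 minutes
That is 13 hours and 9 minutes

789


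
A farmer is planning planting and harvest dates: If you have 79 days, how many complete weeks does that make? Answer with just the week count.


Total days: 79
Days per week: 7
Division: 79 / 7 = 11 remainder 2
Complete weeks: 11
Remaining days: 2

11


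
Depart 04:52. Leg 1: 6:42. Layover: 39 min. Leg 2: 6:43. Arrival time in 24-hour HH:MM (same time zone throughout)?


Depart: 04:52
Leg 1: +402 min -> 11:34
Layover: +39 min -> 12:13
Leg 2: +403 min -> 18:56
Total travel: 844 minutes = 14h 4m
Arrival: 18:56

18:56


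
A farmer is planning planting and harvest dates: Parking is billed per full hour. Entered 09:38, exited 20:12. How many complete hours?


Start: 09:38
End: 20:12
Hour difference: 20 - 9 = 11 hours
Minute difference: 12 - 38 = -26 minutes
Total minutes: 634
Complete hours: 634 / 60 = 10 (remainder 34)

10


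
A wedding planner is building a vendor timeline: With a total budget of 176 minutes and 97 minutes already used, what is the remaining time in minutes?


Total budget: 176 minutes
Time used: 97 minutes
Remaining: 176 - 97 = 79 minutes
Percent used: 55.1%
Percent remaining: 44.9%

79


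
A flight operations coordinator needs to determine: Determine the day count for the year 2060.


Year: 2060
Check leap year rules:
Divisible by 4? Yes
Divisible by 100? No
2060 is a leap year
Days: 366

366


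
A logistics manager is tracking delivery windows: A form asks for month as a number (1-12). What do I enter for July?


Calendar month order:
6. June
7. July <--
8. August
July is month number 7

7


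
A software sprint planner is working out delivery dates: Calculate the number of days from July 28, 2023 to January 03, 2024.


Start date: 2023-07-28
End date: 2024-01-03
Jul 2023: +4 days
Aug 2023: +31 days
Sep 2023: +30 days
... (4 more months)
Total: 159 days

159


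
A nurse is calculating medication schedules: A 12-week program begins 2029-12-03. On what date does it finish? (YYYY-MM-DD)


Start: 2029-12-03
Weeks to add: 12
Convert to days: 12 x 7 = 84 days
Add 84 days to 2029-12-03
Result: 2030-02-25

2030-02-25


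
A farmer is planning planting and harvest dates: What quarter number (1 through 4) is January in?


Month: January (month 1)
Q1: January-March (months 1-3)
Q2: April-June (months 4-6)
Q3: July-September (months 7-9)
Q4: October-December (months 10-12)
Month 1 falls in Q1

1


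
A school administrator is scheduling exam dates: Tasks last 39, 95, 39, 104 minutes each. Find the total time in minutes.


Durations: 39, 95, 39, 104
Running sum: 39
+ 95 = 134
+ 39 = 173
+ 104 = 277
Total duration: 277 minutes
That is 4 hours and 37 minutes

277


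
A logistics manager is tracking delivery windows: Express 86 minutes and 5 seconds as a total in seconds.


Minutes: 86
Seconds: 5
Convert minutes to seconds: 86 x 60 = 5160
Add remaining seconds: 5160 + 5 = 5165

5165


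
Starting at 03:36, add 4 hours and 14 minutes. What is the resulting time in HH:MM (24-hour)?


Start time: 03:36
Adding: 4 hours 14 minutes
Minutes: 36 + 14 = 50
Hours: 3 + 4 + 0 = 7
Result: 07:50

07:50


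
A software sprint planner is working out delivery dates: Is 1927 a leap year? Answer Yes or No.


Year: 1927
Divisible by 4? 1927 / 4 = 481.75 -> No
Not divisible by 4, so NOT a leap year

No


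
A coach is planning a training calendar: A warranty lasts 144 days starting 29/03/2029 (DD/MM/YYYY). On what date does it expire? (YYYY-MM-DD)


Start: 2029-03-29
Adding 144 days
Days remaining in March: 2
After March: 142 days still to add
April 2029: 30 days, 112 remaining
May 2029: 31 days, 81 remaining
June 2029: 30 days, 51 remaining
July 2029: 31 days, 20 remaining
Result: 2029-08-20

2029-08-20


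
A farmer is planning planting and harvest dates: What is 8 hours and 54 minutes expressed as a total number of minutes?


Hours: 8
Minutes: 54
Convert hours to minutes: 8 x 60 = 480
Add remaining minutes: 480 + 54 = 534

534


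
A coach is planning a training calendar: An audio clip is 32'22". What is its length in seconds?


Minutes: 32
Seconds: 22
Convert minutes to seconds: 32 x 60 = 1920
Add remaining seconds: 1920 + 22 = 1942

1942


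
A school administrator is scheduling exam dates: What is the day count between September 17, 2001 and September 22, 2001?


Start date: 2001-09-17
End date: 2001-09-22
Sep 2001: +5 days
Total: 5 days

5


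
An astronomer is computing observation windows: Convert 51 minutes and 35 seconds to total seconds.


Minutes: 51
Extra seconds: 35
Seconds per minute: 60
Minutes to seconds: 51 x 60 = 3060
Total: 3060 + 35 = 3095

3095


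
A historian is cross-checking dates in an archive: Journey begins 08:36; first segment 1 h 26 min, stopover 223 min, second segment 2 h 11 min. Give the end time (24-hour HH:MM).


Depart: 08:36
Leg 1: +86 min -> 10:02
Layover: +223 min -> 13:45
Leg 2: +131 min -> 15:56
Total travel: 440 minutes = 7h 20m
Arrival: 15:56

15:56


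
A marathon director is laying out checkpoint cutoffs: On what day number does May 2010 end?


Month: May
Year: 2010
May is a 31-day month
Total: 31 days

31


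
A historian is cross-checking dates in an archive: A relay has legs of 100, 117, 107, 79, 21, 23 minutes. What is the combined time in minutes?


Durations: 100, 117, 107, 79, 21, 23
Running sum: 100
+ 117 = 217
+ 107 = 324
+ 79 = 403
+ 21 = 424
+ 23 = 447
Total duration: 447 minutes
That is 7 hours and 27 minutes

447


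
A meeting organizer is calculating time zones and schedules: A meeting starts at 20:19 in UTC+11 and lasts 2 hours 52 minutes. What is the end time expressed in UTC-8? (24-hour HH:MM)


Start: 20:19 in UTC+11
Step 1 - add duration:
  minutes: 19 + 52 = 71 (carry 1h)
  hours: 20 + 2 + 1 = 23
  end in UTC+11: 23:11
Step 2 - convert UTC+11 -> UTC-8:
  offset difference: -8 - (11) = -19 hours
  23 + (-19) = 4 -> mod 24 = 4
Result: 04:11 in UTC-8

04:11


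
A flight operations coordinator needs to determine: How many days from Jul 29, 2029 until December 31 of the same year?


Start: July 29, 2029
End: December 31, 2029
Days left in July: 2
August: 31
September: 30
October: 31
November: 30
... plus remaining months
Sum of remaining months: 153
Total: 2 + 153 = 155

155


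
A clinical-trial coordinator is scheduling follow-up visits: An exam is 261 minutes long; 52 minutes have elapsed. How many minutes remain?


Total budget: 261 minutes
Time used: 52 minutes
Remaining: 261 - 52 = 209 minutes
Percent used: 19.9%
Percent remaining: 80.1%

209


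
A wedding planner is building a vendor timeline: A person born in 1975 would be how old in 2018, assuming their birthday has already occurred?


Birth year: 1975
Current year: 2018
Age = current year - birth year
Age = 2018 - 1975 = 43

43


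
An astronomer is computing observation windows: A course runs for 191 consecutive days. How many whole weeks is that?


Total days: 191
Days per week: 7
Division: 191 / 7 = 27 remainder 2
Complete weeks: 27
Remaining days: 2

27


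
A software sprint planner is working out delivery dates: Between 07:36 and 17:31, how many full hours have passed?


Start: 07:36
End: 17:31
Hour difference: 17 - 7 = 10 hours
Minute difference: 31 - 36 = -5 minutes
Total minutes: 595
Complete hours: 595 / 60 = 9 (remainder 55)

9


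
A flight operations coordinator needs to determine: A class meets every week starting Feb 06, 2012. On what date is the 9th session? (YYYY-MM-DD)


First occurrence: 2012-02-06 (occurrence 1)
Each occurrence is 7 days after the previous.
Occurrence 9 is 8 weeks after the first.
8 weeks = 56 days
2012-02-06 + 56 days = 2012-04-02

2012-04-02


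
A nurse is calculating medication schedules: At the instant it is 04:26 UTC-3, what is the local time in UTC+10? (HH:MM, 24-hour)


Local time: 04:26 at UTC-3 (offset -3h)
Target zone: UTC+10 (offset 10h)
Difference: 10 - (-3) = 13 hours
Calculation: 4 + (13) = 17
Result: 17:26

17:26


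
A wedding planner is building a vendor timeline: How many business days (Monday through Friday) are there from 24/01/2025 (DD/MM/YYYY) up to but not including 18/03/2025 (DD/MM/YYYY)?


Start: 2025-01-24 (Friday)
End (exclusive): 2025-03-18 (Tuesday)
Total calendar days: 53
Full weeks: 53 // 7 = 7 -> 35 weekdays
Remaining 4 days starting on Friday:
  Fri(w), Sat(-), Sun(-), Mon(w) -> 2 weekdays
Total business days: 35 + 2 = 37

37


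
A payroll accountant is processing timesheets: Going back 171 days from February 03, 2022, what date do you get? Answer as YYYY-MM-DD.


Start: 2022-02-03
Subtracting 171 days
Days already passed in February: 3
After going back through February: 168 more days to subtract
January 2022: 31 days, 137 remaining
December 2021: 31 days, 106 remaining
November 2021: 30 days, 76 remaining
October 2021: 31 days, 45 remaining
Result: 2021-08-16

2021-08-16


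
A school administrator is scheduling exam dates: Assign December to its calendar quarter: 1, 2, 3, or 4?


Month: December (month 12)
Q1: January-March (months 1-3)
Q2: April-June (months 4-6)
Q3: July-September (months 7-9)
Q4: October-December (months 10-12)
Month 12 falls in Q4

4


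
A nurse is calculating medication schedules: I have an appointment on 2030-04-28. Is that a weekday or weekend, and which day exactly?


Date: 2030-04-28
January 1, 2030 is a Tuesday
Day of year: 118
Offset from Jan 1: 117 days
117 mod 7 = 5
Result: Sunday

Sunday


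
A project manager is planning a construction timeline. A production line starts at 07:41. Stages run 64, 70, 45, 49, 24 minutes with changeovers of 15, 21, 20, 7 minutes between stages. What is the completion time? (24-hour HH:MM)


Start: 07:41 = 461 min from midnight
  after task 1 (64 min): 08:45
  after break (15 min): 09:00
  after task 2 (70 min): 10:10
  after break (21 min): 10:31
  after task 3 (45 min): 11:16
  after break (20 min): 11:36
  after task 4 (49 min): 12:25
  after break (7 min): 12:32
  after task 5 (24 min): 12:56
Total elapsed: 315 minutes
End time: 12:56

12:56


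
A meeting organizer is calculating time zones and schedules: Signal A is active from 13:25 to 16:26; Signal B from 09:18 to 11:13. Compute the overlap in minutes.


Interval A: [805, 986] minutes from midnight
Interval B: [558, 673] minutes from midnight
Overlap start = max(805, 558) = 805
Overlap end = min(986, 673) = 673
End <= start, so the intervals do not overlap: 0 minutes

0


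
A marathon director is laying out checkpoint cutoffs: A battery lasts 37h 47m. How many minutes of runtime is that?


Hours: 37
Extra minutes: 47
Minutes per hour: 60
Hours to minutes: 37 x 60 = 2220
Total: 2220 + 47 = 2267

2267


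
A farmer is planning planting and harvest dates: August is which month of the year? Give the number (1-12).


Calendar month order:
7. July
8. August <--
9. September
August is month number 8

8


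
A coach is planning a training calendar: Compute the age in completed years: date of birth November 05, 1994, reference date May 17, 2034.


Birth: 1994-11-05
Reference: 2034-05-17
Year difference: 2034 - 1994 = 40
Has birthday (11-05) occurred by 05-17? No
Birthday not yet reached this year -> subtract 1
Age in full years: 39

39


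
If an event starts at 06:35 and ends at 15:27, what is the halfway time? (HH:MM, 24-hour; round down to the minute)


Start time: 06:35 = 395 minutes from midnight
End time: 15:27 = 927 minutes from midnight
Sum: 395 + 927 = 1322
Midpoint: 1322 / 2 = 661 minutes
Convert: 661 / 60 = 11 hours, 1 minutes
Result: 11:01

11:01


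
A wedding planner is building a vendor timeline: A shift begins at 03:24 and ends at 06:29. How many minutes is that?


Start time: 03:24 = 204 minutes from midnight
End time: 06:29 = 389 minutes from midnight
Difference: 389 - 204 = 185 minutes
That is 3 hours and 5 minutes

185


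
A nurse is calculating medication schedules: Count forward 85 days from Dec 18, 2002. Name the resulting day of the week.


Start: 2002-12-18 (Wednesday)
Step 1 - find target date: add 85 days
  2002-12-18 + 85 days = 2003-03-13
Step 2 - day of week:
  85 mod 7 = 1
  Wednesday + 1 days -> Thursday
Result: Thursday (2003-03-13)

Thursday


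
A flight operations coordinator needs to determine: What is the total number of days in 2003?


Year: 2003
Check leap year rules:
Divisible by 4? No
2003 is not a leap year
Days: 365

365


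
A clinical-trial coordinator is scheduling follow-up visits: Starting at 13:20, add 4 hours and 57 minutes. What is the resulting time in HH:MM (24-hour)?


Start time: 13:20
Adding: 4 hours 57 minutes
Minutes: 20 + 57 = 77
Minute overflow: 77 >= 60, so carry 1 hour, minutes = 17
Hours: 13 + 4 + 1 = 18
Result: 18:17

18:17


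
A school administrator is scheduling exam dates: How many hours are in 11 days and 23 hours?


Days: 11
Extra hours: 23
Hours per day: 24
Days to hours: 11 x 24 = 264
Total: 264 + 23 = 287

287
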